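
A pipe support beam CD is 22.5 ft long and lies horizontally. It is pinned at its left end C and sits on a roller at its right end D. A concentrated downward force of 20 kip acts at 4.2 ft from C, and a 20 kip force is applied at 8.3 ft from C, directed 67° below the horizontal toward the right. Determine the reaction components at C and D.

Taking moments about C: D_y·22.5 − 20·4.2 − 20·sin67°·8.3 = 0 → D_y = 236.804/22.5 = 10.5246 ≈ 10.52 kip.
ΣF_y = 0: C_y + 10.5246 − 20 − 20·sin67° = 0 → C_y = 27.89 kip.
ΣF_x = 0: C_x + 20·cos67° = 0 → C_x = -7.815 kip.

C_x = -7.815 kip, C_y = 27.89 kip, D_y = 10.52 kip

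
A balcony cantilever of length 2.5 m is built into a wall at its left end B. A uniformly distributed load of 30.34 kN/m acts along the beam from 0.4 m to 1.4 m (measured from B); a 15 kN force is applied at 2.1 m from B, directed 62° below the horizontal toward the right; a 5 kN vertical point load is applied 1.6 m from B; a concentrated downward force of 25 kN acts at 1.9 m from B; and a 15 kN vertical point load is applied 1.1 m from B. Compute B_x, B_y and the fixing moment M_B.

Resultant of the distributed load: 30.34 × 1 = 30.34 kN at 0.9 m from B.
ΣF_x = 0: B_x + 15·cos62° = 0 → B_x = -7.042 kN.
ΣF_y = 0: B_y − 30.34·1 − 15·sin62° − 5 − 25 − 15 = 0 → B_y = 88.58 kN.
ΣM about B: M_B − (30.34·1)·0.9 − 15·sin62°·2.1 − 5·1.6 − 25·1.9 − 15·1.1 = 0 → M_B = 127.1 kN·m.

B_x = -7.042 kN, B_y = 88.58 kN, M_B = 127.1 kN·m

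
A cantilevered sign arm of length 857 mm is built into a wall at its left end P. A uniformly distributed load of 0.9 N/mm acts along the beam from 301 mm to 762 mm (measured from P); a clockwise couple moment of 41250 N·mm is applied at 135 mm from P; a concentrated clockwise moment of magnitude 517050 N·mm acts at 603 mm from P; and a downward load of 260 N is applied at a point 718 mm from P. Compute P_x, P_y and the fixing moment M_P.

Resultant of the distributed load: 0.9 × 461 = 414.9 N at 531.5 mm from P.
ΣF_x = 0: P_x = 0.
ΣF_y = 0: P_y − 0.9·461 − 260 = 0 → P_y = 674.9 N.
ΣM about P: M_P − (0.9·461)·531.5 − 41250 − 517050 − 260·718 = 0 → M_P = 965500 N·mm.

P_x = 0, P_y = 674.9 N, M_P = 965500 N·mm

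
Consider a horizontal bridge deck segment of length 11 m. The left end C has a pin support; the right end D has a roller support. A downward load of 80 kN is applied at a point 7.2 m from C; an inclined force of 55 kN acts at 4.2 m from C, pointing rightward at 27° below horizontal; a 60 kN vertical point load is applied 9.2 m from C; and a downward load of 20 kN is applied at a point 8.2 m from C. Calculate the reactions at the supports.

C_x = -49.01 kN, C_y = 57.98 kN, D_y = 127.0 kN

Moments about C: D_y·11 − 80·7.2 − 55·sin27°·4.2 − 60·9.2 − 20·8.2 = 0 → D_y = 1396.87/11 = 126.988 ≈ 127.0 kN.
ΣF_y = 0: C_y + 126.988 − 80 − 55·sin27° − 60 − 20 = 0 → C_y = 57.98 kN.
ΣF_x = 0: C_x + 55·cos27° = 0 → C_x = -49.01 kN.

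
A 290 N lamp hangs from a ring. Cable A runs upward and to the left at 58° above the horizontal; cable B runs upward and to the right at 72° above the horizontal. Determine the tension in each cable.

T_A = 117.0 N, T_B = 200.6 N

ΣF_x = 0: −T_A·cos58° + T_B·cos72° = 0 → T_B = 1.71485·T_A.
ΣF_y = 0: T_A·sin58° + T_B·sin72° = 290.
Substitute: T_A·(0.848048 + 1.71485·0.951057) = 290 → T_A = 116.984 ≈ 117.0 N.
Then T_B = 1.71485 × 116.984 = 200.6 N.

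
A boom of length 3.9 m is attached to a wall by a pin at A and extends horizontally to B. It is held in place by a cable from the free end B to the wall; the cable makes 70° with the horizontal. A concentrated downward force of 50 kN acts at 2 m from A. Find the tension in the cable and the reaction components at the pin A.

T = 27.29 kN, A_x = 9.333 kN, A_y = 24.36 kN

ΣM about A: T·sin70°·3.9 − 50·2 = 0 → T = 100/(3.9·0.939693) = 27.2866 ≈ 27.29 kN.
ΣF_x = 0: A_x − T·cos70° = 0 → A_x = 27.2866 × 0.34202 = 9.333 kN.
ΣF_y = 0: A_y + T·sin70° − 50 = 0 → A_y = 50 − 27.2866 × 0.939693 = 24.36 kN.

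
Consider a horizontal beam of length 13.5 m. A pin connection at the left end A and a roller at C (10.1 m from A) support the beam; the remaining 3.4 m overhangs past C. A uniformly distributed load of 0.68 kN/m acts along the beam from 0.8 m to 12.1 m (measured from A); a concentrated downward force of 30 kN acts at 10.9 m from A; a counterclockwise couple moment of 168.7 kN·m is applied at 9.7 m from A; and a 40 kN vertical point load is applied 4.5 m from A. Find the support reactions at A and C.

A_x = 0, A_y = 39.28 kN, C_y = 38.40 kN

Resultant of the distributed load: 0.68 × 11.3 = 7.684 kN at 6.45 m from A.
ΣM about A: C_y·10.1 − (0.68·11.3)·6.45 − 30·10.9 + 168.7 − 40·4.5 = 0 → C_y = 387.8618/10.1 = 38.4022 ≈ 38.40 kN.
ΣF_y = 0: A_y + 38.4022 − 0.68·11.3 − 30 − 40 = 0 → A_y = 39.28 kN.
ΣF_x = 0: no horizontal applied forces, so A_x = 0.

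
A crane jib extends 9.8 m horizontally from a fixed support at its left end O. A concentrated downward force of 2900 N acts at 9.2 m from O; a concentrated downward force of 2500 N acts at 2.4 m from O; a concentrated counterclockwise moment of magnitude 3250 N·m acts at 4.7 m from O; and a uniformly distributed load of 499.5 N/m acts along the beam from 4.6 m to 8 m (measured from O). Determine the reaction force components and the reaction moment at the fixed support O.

O_x = 0, O_y = 7098 N, M_O = 40130 N·m

Resultant of the distributed load: 499.5 × 3.4 = 1698.3 N at 6.3 m from O.
ΣF_x = 0: O_x = 0.
ΣF_y = 0: O_y − 2900 − 2500 − 499.5·3.4 = 0 → O_y = 7098 N.
ΣM about O: M_O − 2900·9.2 − 2500·2.4 + 3250 − (499.5·3.4)·6.3 = 0 → M_O = 40130 N·m.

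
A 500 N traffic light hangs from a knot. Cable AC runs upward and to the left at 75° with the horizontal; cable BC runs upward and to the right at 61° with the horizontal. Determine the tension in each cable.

T_AC = 349.0 N, T_BC = 186.3 N

ΣF_x = 0: −T_AC·cos75° + T_BC·cos61° = 0 → T_BC = 0.533857·T_AC.
ΣF_y = 0: T_AC·sin75° + T_BC·sin61° = 500.
Substitute: T_AC·(0.965926 + 0.533857·0.87462) = 500 → T_AC = 348.955 ≈ 349.0 N.
Then T_BC = 0.533857 × 348.955 = 186.3 N.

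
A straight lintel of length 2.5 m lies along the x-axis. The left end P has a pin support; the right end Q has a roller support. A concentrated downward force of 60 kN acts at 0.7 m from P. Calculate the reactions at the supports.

P_x = 0, P_y = 43.20 kN, Q_y = 16.80 kN

Taking moments about P: Q_y·2.5 − 60·0.7 = 0 → Q_y = 42/2.5 = 16.80 kN.
ΣF_y = 0: P_y + 16.8 − 60 = 0 → P_y = 43.20 kN.
ΣF_x = 0: no horizontal applied forces, so P_x = 0.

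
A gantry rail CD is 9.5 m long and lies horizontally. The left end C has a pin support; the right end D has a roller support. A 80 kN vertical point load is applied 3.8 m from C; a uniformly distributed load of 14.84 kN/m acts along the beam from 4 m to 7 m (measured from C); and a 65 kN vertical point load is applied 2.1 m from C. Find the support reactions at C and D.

C_x = 0, C_y = 117.4 kN, D_y = 72.14 kN

Resultant of the distributed load: 14.84 × 3 = 44.52 kN at 5.5 m from C.
ΣM about C: D_y·9.5 − 80·3.8 − (14.84·3)·5.5 − 65·2.1 = 0 → D_y = 685.36/9.5 = 72.1432 ≈ 72.14 kN.
ΣF_y = 0: C_y + 72.1432 − 80 − 14.84·3 − 65 = 0 → C_y = 117.4 kN.
ΣF_x = 0: no horizontal applied forces, so C_x = 0.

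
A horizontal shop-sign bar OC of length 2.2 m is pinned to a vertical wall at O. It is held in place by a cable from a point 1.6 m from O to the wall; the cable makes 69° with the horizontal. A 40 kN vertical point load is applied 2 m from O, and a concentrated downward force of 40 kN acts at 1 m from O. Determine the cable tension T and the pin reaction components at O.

ΣM about O: T·sin69°·1.6 − 40·2 − 40·1 = 0 → T = 120/(1.6·0.93358) = 80.3359 ≈ 80.34 kN.
ΣF_x = 0: O_x − T·cos69° = 0 → O_x = 80.3359 × 0.358368 = 28.79 kN.
ΣF_y = 0: O_y + T·sin69° − 40 − 40 = 0 → O_y = 80 − 80.3359 × 0.93358 = 5.000 kN.

T = 80.34 kN, O_x = 28.79 kN, O_y = 5.000 kN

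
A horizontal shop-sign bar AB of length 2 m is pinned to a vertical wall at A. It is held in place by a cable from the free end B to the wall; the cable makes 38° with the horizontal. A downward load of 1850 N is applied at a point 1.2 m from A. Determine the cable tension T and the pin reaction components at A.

T = 1803 N, A_x = 1421 N, A_y = 740.0 N

ΣM about A: T·sin38°·2 − 1850·1.2 = 0 → T = 2220/(2·0.615661) = 1802.94 ≈ 1803 N.
ΣF_x = 0: A_x − T·cos38° = 0 → A_x = 1802.94 × 0.788011 = 1421 N.
ΣF_y = 0: A_y + T·sin38° − 1850 = 0 → A_y = 1850 − 1802.94 × 0.615661 = 740.0 N.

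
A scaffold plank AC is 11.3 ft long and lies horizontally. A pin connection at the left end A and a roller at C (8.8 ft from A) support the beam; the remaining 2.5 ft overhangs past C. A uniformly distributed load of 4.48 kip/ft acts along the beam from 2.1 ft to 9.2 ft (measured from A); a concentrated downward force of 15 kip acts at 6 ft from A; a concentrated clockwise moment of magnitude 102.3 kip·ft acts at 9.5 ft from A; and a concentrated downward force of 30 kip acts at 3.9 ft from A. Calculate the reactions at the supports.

A_x = 0, A_y = 21.24 kip, C_y = 55.57 kip

Resultant of the distributed load: 4.48 × 7.1 = 31.808 kip at 5.65 ft from A.
Taking moments about A: C_y·8.8 − (4.48·7.1)·5.65 − 15·6 − 102.3 − 30·3.9 = 0 → C_y = 489.0152/8.8 = 55.5699 ≈ 55.57 kip.
ΣF_y = 0: A_y + 55.5699 − 4.48·7.1 − 15 − 30 = 0 → A_y = 21.24 kip.
ΣF_x = 0: no horizontal applied forces, so A_x = 0.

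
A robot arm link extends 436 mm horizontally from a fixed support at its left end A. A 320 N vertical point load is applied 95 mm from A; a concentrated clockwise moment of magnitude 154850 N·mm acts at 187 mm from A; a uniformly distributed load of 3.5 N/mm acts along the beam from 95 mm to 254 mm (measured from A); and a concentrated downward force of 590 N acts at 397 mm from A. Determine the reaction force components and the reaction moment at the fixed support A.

A_x = 0, A_y = 1466 N, M_A = 516600 N·mm

Resultant of the distributed load: 3.5 × 159 = 556.5 N at 174.5 mm from A.
ΣF_x = 0: A_x = 0.
ΣF_y = 0: A_y − 320 − 3.5·159 − 590 = 0 → A_y = 1466 N.
ΣM about A: M_A − 320·95 − 154850 − (3.5·159)·174.5 − 590·397 = 0 → M_A = 516600 N·mm.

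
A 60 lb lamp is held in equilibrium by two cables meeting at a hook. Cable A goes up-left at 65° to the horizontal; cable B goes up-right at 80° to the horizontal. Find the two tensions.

ΣF_x = 0: −T_A·cos65° + T_B·cos80° = 0 → T_B = 2.43376·T_A.
ΣF_y = 0: T_A·sin65° + T_B·sin80° = 60.
Substitute: T_A·(0.906308 + 2.43376·0.984808) = 60 → T_A = 18.1648 ≈ 18.16 lb.
Then T_B = 2.43376 × 18.1648 = 44.21 lb.

T_A = 18.16 lb, T_B = 44.21 lb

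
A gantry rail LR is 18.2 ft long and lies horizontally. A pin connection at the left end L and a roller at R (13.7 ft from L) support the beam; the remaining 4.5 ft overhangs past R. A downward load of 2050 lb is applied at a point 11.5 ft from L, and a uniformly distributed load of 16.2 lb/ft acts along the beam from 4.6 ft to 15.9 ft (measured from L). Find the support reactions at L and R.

Resultant of the distributed load: 16.2 × 11.3 = 183.06 lb at 10.25 ft from L.
Taking moments about L: R_y·13.7 − 2050·11.5 − (16.2·11.3)·10.25 = 0 → R_y = 25451.365/13.7 = 1857.76 ≈ 1858 lb.
ΣF_y = 0: L_y + 1857.76 − 2050 − 16.2·11.3 = 0 → L_y = 375.3 lb.
ΣF_x = 0: no horizontal applied forces, so L_x = 0.

L_x = 0, L_y = 375.3 lb, R_y = 1858 lb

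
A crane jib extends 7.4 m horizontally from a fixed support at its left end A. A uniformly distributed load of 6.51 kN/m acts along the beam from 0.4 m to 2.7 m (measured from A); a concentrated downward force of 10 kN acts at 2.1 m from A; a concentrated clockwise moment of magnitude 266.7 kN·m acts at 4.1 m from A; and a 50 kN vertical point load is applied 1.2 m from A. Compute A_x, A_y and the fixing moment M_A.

Resultant of the distributed load: 6.51 × 2.3 = 14.973 kN at 1.55 m from A.
ΣF_x = 0: A_x = 0.
ΣF_y = 0: A_y − 6.51·2.3 − 10 − 50 = 0 → A_y = 74.97 kN.
ΣM about A: M_A − (6.51·2.3)·1.55 − 10·2.1 − 266.7 − 50·1.2 = 0 → M_A = 370.9 kN·m.

A_x = 0, A_y = 74.97 kN, M_A = 370.9 kN·m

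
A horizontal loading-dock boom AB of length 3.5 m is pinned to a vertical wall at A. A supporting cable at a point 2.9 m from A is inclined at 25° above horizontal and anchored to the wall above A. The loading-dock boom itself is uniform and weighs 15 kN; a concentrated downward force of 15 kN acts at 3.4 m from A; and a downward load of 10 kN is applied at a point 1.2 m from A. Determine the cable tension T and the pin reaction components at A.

ΣM about A: T·sin25°·2.9 − 15·1.75 − 15·3.4 − 10·1.2 = 0 → T = 89.25/(2.9·0.422618) = 72.8219 ≈ 72.82 kN.
ΣF_x = 0: A_x − T·cos25° = 0 → A_x = 72.8219 × 0.906308 = 66.00 kN.
ΣF_y = 0: A_y + T·sin25° − 15 − 15 − 10 = 0 → A_y = 40 − 72.8219 × 0.422618 = 9.224 kN.

T = 72.82 kN, A_x = 66.00 kN, A_y = 9.224 kN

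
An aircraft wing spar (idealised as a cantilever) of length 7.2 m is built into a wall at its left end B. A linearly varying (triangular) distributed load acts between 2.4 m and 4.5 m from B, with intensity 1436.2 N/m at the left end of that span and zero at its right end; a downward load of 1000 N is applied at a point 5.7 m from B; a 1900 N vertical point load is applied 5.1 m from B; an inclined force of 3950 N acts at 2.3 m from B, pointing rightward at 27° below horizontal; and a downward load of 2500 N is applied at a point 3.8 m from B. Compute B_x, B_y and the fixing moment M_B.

Resultant of the triangular load: ½ × 1436.2 × 2.1 = 1508.01 N, acting at 3.1 m from B (one-third of the span from the peak).
ΣF_x = 0: B_x + 3950·cos27° = 0 → B_x = -3519 N.
ΣF_y = 0: B_y − ½·1436.2·2.1 − 1000 − 1900 − 3950·sin27° − 2500 = 0 → B_y = 8701 N.
ΣM about B: M_B − (½·1436.2·2.1)·3.1 − 1000·5.7 − 1900·5.1 − 3950·sin27°·2.3 − 2500·3.8 = 0 → M_B = 33690 N·m.

B_x = -3519 N, B_y = 8701 N, M_B = 33690 N·m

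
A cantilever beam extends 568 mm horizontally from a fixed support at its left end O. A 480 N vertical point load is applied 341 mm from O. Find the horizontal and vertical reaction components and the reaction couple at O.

O_x = 0, O_y = 480.0 N, M_O = 163700 N·mm

ΣF_x = 0: O_x = 0.
ΣF_y = 0: O_y − 480 = 0 → O_y = 480.0 N.
ΣM about O: M_O − 480·341 = 0 → M_O = 163700 N·mm.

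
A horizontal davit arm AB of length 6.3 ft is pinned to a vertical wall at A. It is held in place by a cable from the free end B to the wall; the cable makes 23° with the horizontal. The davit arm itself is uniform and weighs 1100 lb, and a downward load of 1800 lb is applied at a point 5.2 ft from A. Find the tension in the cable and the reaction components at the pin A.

ΣM about A: T·sin23°·6.3 − 1100·3.15 − 1800·5.2 = 0 → T = 12825/(6.3·0.390731) = 5210.01 ≈ 5210 lb.
ΣF_x = 0: A_x − T·cos23° = 0 → A_x = 5210.01 × 0.920505 = 4796 lb.
ΣF_y = 0: A_y + T·sin23° − 1100 − 1800 = 0 → A_y = 2900 − 5210.01 × 0.390731 = 864.3 lb.

T = 5210 lb, A_x = 4796 lb, A_y = 864.3 lb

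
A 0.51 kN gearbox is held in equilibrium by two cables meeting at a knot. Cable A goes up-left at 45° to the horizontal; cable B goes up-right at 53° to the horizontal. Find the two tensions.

ΣF_x = 0: −T_A·cos45° + T_B·cos53° = 0 → T_B = 1.17496·T_A.
ΣF_y = 0: T_A·sin45° + T_B·sin53° = 0.51.
Substitute: T_A·(0.707107 + 1.17496·0.798636) = 0.51 → T_A = 0.309941 ≈ 0.3099 kN.
Then T_B = 1.17496 × 0.309941 = 0.3642 kN.

T_A = 0.3099 kN, T_B = 0.3642 kN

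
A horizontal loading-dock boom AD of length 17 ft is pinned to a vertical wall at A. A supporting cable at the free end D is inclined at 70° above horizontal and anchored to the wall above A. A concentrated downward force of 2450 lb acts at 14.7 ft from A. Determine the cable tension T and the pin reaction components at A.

ΣM about A: T·sin70°·17 − 2450·14.7 = 0 → T = 36015/(17·0.939693) = 2254.49 ≈ 2254 lb.
ΣF_x = 0: A_x − T·cos70° = 0 → A_x = 2254.49 × 0.34202 = 771.1 lb.
ΣF_y = 0: A_y + T·sin70° − 2450 = 0 → A_y = 2450 − 2254.49 × 0.939693 = 331.5 lb.

T = 2254 lb, A_x = 771.1 lb, A_y = 331.5 lb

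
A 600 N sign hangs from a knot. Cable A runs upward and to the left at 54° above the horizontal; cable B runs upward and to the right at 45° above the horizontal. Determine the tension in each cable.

ΣF_x = 0: −T_A·cos54° + T_B·cos45° = 0 → T_B = 0.831254·T_A.
ΣF_y = 0: T_A·sin54° + T_B·sin45° = 600.
Substitute: T_A·(0.809017 + 0.831254·0.707107) = 600 → T_A = 429.552 ≈ 429.6 N.
Then T_B = 0.831254 × 429.552 = 357.1 N.

T_A = 429.6 N, T_B = 357.1 N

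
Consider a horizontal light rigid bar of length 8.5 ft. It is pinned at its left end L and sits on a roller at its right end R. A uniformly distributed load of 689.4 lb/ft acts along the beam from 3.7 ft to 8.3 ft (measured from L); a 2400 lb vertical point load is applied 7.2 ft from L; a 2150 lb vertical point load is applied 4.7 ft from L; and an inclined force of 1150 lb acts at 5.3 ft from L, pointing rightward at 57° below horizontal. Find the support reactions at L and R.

Resultant of the distributed load: 689.4 × 4.6 = 3171.24 lb at 6 ft from L.
Moments about L: R_y·8.5 − (689.4·4.6)·6 − 2400·7.2 − 2150·4.7 − 1150·sin57°·5.3 = 0 → R_y = 51524.1/8.5 = 6061.66 ≈ 6062 lb.
ΣF_y = 0: L_y + 6061.66 − 689.4·4.6 − 2400 − 2150 − 1150·sin57° = 0 → L_y = 2624 lb.
ΣF_x = 0: L_x + 1150·cos57° = 0 → L_x = -626.3 lb.

L_x = -626.3 lb, L_y = 2624 lb, R_y = 6062 lb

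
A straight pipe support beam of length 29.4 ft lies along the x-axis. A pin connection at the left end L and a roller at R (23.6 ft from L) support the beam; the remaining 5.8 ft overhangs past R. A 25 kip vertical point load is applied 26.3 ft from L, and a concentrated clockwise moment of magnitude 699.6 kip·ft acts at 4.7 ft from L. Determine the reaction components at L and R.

L_x = 0, L_y = -32.50 kip, R_y = 57.50 kip

ΣM about L: R_y·23.6 − 25·26.3 − 699.6 = 0 → R_y = 1357.1/23.6 = 57.5042 ≈ 57.50 kip.
ΣF_y = 0: L_y + 57.5042 − 25 = 0 → L_y = -32.50 kip.
ΣF_x = 0: no horizontal applied forces, so L_x = 0.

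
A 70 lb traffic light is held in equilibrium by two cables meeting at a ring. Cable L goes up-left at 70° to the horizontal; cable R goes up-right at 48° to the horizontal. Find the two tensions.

ΣF_x = 0: −T_L·cos70° + T_R·cos48° = 0 → T_R = 0.511141·T_L.
ΣF_y = 0: T_L·sin70° + T_R·sin48° = 70.
Substitute: T_L·(0.939693 + 0.511141·0.743145) = 70 → T_L = 53.0486 ≈ 53.05 lb.
Then T_R = 0.511141 × 53.0486 = 27.12 lb.

T_L = 53.05 lb, T_R = 27.12 lb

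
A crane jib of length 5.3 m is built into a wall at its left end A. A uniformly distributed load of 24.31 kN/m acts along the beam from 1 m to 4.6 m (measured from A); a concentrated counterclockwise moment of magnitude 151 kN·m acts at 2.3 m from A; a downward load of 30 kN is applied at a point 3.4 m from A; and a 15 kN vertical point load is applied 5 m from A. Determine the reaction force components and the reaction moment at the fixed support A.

A_x = 0, A_y = 132.5 kN, M_A = 271.0 kN·m

Resultant of the distributed load: 24.31 × 3.6 = 87.516 kN at 2.8 m from A.
ΣF_x = 0: A_x = 0.
ΣF_y = 0: A_y − 24.31·3.6 − 30 − 15 = 0 → A_y = 132.5 kN.
ΣM about A: M_A − (24.31·3.6)·2.8 + 151 − 30·3.4 − 15·5 = 0 → M_A = 271.0 kN·m.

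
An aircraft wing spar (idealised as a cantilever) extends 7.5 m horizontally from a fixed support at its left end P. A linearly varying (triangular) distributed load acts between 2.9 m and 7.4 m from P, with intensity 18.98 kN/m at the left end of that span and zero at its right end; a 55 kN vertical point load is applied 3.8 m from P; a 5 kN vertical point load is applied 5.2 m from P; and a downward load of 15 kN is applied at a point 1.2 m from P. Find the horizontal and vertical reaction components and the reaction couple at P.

P_x = 0, P_y = 117.7 kN, M_P = 440.9 kN·m

Resultant of the triangular load: ½ × 18.98 × 4.5 = 42.705 kN, acting at 4.4 m from P (one-third of the span from the peak).
ΣF_x = 0: P_x = 0.
ΣF_y = 0: P_y − ½·18.98·4.5 − 55 − 5 − 15 = 0 → P_y = 117.7 kN.
ΣM about P: M_P − (½·18.98·4.5)·4.4 − 55·3.8 − 5·5.2 − 15·1.2 = 0 → M_P = 440.9 kN·m.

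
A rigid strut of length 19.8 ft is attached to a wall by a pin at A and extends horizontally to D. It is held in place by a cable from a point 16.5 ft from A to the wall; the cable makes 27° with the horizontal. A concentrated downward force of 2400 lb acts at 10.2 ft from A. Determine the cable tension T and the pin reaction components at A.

T = 3268 lb, A_x = 2912 lb, A_y = 916.4 lb

ΣM about A: T·sin27°·16.5 − 2400·10.2 = 0 → T = 24480/(16.5·0.45399) = 3267.99 ≈ 3268 lb.
ΣF_x = 0: A_x − T·cos27° = 0 → A_x = 3267.99 × 0.891007 = 2912 lb.
ΣF_y = 0: A_y + T·sin27° − 2400 = 0 → A_y = 2400 − 3267.99 × 0.45399 = 916.4 lb.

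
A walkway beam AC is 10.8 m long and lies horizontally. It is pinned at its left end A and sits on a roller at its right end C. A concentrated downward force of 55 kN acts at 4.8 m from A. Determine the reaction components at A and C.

ΣM about A: C_y·10.8 − 55·4.8 = 0 → C_y = 264/10.8 = 24.4444 ≈ 24.44 kN.
ΣF_y = 0: A_y + 24.4444 − 55 = 0 → A_y = 30.56 kN.
ΣF_x = 0: no horizontal applied forces, so A_x = 0.

A_x = 0, A_y = 30.56 kN, C_y = 24.44 kN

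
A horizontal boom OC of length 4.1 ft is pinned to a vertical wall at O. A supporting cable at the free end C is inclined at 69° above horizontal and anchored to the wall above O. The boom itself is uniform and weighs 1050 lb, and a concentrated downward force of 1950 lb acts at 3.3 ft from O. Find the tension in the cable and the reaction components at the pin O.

ΣM about O: T·sin69°·4.1 − 1050·2.05 − 1950·3.3 = 0 → T = 8587.5/(4.1·0.93358) = 2243.53 ≈ 2244 lb.
ΣF_x = 0: O_x − T·cos69° = 0 → O_x = 2243.53 × 0.358368 = 804.0 lb.
ΣF_y = 0: O_y + T·sin69° − 1050 − 1950 = 0 → O_y = 3000 − 2243.53 × 0.93358 = 905.5 lb.

T = 2244 lb, O_x = 804.0 lb, O_y = 905.5 lb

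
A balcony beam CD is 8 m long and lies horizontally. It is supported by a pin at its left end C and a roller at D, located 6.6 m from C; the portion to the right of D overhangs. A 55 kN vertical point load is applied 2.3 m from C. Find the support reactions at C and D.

C_x = 0, C_y = 35.83 kN, D_y = 19.17 kN

Taking moments about C: D_y·6.6 − 55·2.3 = 0 → D_y = 126.5/6.6 = 19.1667 ≈ 19.17 kN.
ΣF_y = 0: C_y + 19.1667 − 55 = 0 → C_y = 35.83 kN.
ΣF_x = 0: no horizontal applied forces, so C_x = 0.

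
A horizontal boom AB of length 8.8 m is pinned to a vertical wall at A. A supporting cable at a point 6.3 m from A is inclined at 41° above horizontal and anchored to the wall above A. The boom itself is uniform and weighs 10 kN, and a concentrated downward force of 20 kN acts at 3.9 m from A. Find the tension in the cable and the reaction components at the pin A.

ΣM about A: T·sin41°·6.3 − 10·4.4 − 20·3.9 = 0 → T = 122/(6.3·0.656059) = 29.5173 ≈ 29.52 kN.
ΣF_x = 0: A_x − T·cos41° = 0 → A_x = 29.5173 × 0.75471 = 22.28 kN.
ΣF_y = 0: A_y + T·sin41° − 10 − 20 = 0 → A_y = 30 − 29.5173 × 0.656059 = 10.63 kN.

T = 29.52 kN, A_x = 22.28 kN, A_y = 10.63 kN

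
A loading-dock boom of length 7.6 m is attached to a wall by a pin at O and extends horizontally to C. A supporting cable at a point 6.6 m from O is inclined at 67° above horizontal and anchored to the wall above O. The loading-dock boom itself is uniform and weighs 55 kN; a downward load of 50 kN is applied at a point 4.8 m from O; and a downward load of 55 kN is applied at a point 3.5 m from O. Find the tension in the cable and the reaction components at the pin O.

ΣM about O: T·sin67°·6.6 − 55·3.8 − 50·4.8 − 55·3.5 = 0 → T = 641.5/(6.6·0.920505) = 105.591 ≈ 105.6 kN.
ΣF_x = 0: O_x − T·cos67° = 0 → O_x = 105.591 × 0.390731 = 41.26 kN.
ΣF_y = 0: O_y + T·sin67° − 55 − 50 − 55 = 0 → O_y = 160 − 105.591 × 0.920505 = 62.80 kN.

T = 105.6 kN, O_x = 41.26 kN, O_y = 62.80 kN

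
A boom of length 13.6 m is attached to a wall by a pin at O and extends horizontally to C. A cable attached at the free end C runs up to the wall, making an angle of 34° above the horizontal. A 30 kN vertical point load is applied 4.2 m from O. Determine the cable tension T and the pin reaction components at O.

ΣM about O: T·sin34°·13.6 − 30·4.2 = 0 → T = 126/(13.6·0.559193) = 16.568 ≈ 16.57 kN.
ΣF_x = 0: O_x − T·cos34° = 0 → O_x = 16.568 × 0.829038 = 13.74 kN.
ΣF_y = 0: O_y + T·sin34° − 30 = 0 → O_y = 30 − 16.568 × 0.559193 = 20.74 kN.

T = 16.57 kN, O_x = 13.74 kN, O_y = 20.74 kN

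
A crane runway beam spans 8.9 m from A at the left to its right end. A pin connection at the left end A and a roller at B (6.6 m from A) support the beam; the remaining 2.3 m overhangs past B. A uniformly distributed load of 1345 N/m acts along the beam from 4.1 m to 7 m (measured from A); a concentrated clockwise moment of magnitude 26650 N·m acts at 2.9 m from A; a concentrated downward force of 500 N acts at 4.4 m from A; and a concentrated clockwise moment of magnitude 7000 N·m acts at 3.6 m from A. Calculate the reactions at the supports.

Resultant of the distributed load: 1345 × 2.9 = 3900.5 N at 5.55 m from A.
Taking moments about A: B_y·6.6 − (1345·2.9)·5.55 − 26650 − 500·4.4 − 7000 = 0 → B_y = 57497.775/6.6 = 8711.78 ≈ 8712 N.
ΣF_y = 0: A_y + 8711.78 − 1345·2.9 − 500 = 0 → A_y = -4311 N.
ΣF_x = 0: no horizontal applied forces, so A_x = 0.

A_x = 0, A_y = -4311 N, B_y = 8712 N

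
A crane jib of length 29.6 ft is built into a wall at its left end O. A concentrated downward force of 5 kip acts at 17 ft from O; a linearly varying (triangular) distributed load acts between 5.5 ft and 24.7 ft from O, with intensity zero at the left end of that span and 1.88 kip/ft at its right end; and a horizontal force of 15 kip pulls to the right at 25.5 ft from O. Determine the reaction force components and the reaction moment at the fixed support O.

O_x = -15.00 kip, O_y = 23.05 kip, M_O = 415.3 kip·ft

Resultant of the triangular load: ½ × 1.88 × 19.2 = 18.048 kip, acting at 18.3 ft from O (one-third of the span from the peak).
ΣF_x = 0: O_x + 15 = 0 → O_x = -15.00 kip.
ΣF_y = 0: O_y − 5 − ½·1.88·19.2 = 0 → O_y = 23.05 kip.
ΣM about O: M_O − 5·17 − (½·1.88·19.2)·18.3 = 0 → M_O = 415.3 kip·ft.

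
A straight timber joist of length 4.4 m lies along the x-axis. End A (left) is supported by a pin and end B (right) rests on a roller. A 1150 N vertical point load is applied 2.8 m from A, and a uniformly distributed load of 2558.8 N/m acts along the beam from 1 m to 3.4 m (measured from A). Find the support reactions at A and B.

A_x = 0, A_y = 3489 N, B_y = 3802 N

Resultant of the distributed load: 2558.8 × 2.4 = 6141.12 N at 2.2 m from A.
Taking moments about A: B_y·4.4 − 1150·2.8 − (2558.8·2.4)·2.2 = 0 → B_y = 16730.464/4.4 = 3802.38 ≈ 3802 N.
ΣF_y = 0: A_y + 3802.38 − 1150 − 2558.8·2.4 = 0 → A_y = 3489 N.
ΣF_x = 0: no horizontal applied forces, so A_x = 0.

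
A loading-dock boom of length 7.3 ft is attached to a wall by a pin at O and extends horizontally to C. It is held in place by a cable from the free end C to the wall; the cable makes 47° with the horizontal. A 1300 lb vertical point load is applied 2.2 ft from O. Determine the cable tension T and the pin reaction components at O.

ΣM about O: T·sin47°·7.3 − 1300·2.2 = 0 → T = 2860/(7.3·0.731354) = 535.692 ≈ 535.7 lb.
ΣF_x = 0: O_x − T·cos47° = 0 → O_x = 535.692 × 0.681998 = 365.3 lb.
ΣF_y = 0: O_y + T·sin47° − 1300 = 0 → O_y = 1300 − 535.692 × 0.731354 = 908.2 lb.

T = 535.7 lb, O_x = 365.3 lb, O_y = 908.2 lb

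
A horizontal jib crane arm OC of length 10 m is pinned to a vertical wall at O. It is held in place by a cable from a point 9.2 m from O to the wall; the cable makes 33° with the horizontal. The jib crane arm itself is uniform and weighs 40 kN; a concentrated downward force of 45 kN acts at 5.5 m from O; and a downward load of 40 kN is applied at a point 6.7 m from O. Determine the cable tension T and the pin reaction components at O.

ΣM about O: T·sin33°·9.2 − 40·5 − 45·5.5 − 40·6.7 = 0 → T = 715.5/(9.2·0.544639) = 142.795 ≈ 142.8 kN.
ΣF_x = 0: O_x − T·cos33° = 0 → O_x = 142.795 × 0.838671 = 119.8 kN.
ΣF_y = 0: O_y + T·sin33° − 40 − 45 − 40 = 0 → O_y = 125 − 142.795 × 0.544639 = 47.23 kN.

T = 142.8 kN, O_x = 119.8 kN, O_y = 47.23 kN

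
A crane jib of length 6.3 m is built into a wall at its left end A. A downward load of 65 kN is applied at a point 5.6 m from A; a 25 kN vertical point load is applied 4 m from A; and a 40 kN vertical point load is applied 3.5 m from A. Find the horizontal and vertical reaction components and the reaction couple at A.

ΣF_x = 0: A_x = 0.
ΣF_y = 0: A_y − 65 − 25 − 40 = 0 → A_y = 130.0 kN.
ΣM about A: M_A − 65·5.6 − 25·4 − 40·3.5 = 0 → M_A = 604.0 kN·m.

A_x = 0, A_y = 130.0 kN, M_A = 604.0 kN·m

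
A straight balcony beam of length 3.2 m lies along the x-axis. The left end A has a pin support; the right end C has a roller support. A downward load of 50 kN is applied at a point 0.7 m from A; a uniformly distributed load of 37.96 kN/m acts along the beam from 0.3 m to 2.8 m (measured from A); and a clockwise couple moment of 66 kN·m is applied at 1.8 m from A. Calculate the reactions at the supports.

Resultant of the distributed load: 37.96 × 2.5 = 94.9 kN at 1.55 m from A.
Taking moments about A: C_y·3.2 − 50·0.7 − (37.96·2.5)·1.55 − 66 = 0 → C_y = 248.095/3.2 = 77.5297 ≈ 77.53 kN.
ΣF_y = 0: A_y + 77.5297 − 50 − 37.96·2.5 = 0 → A_y = 67.37 kN.
ΣF_x = 0: no horizontal applied forces, so A_x = 0.

A_x = 0, A_y = 67.37 kN, C_y = 77.53 kN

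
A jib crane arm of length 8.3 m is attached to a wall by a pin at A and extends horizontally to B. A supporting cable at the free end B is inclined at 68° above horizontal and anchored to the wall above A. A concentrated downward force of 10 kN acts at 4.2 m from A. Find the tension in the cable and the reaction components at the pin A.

ΣM about A: T·sin68°·8.3 − 10·4.2 = 0 → T = 42/(8.3·0.927184) = 5.45764 ≈ 5.458 kN.
ΣF_x = 0: A_x − T·cos68° = 0 → A_x = 5.45764 × 0.374607 = 2.044 kN.
ΣF_y = 0: A_y + T·sin68° − 10 = 0 → A_y = 10 − 5.45764 × 0.927184 = 4.940 kN.

T = 5.458 kN, A_x = 2.044 kN, A_y = 4.940 kN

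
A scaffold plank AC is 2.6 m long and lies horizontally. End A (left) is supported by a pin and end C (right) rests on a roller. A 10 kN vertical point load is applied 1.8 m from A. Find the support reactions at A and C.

A_x = 0, A_y = 3.077 kN, C_y = 6.923 kN

ΣM about A: C_y·2.6 − 10·1.8 = 0 → C_y = 18/2.6 = 6.92308 ≈ 6.923 kN.
ΣF_y = 0: A_y + 6.92308 − 10 = 0 → A_y = 3.077 kN.
ΣF_x = 0: no horizontal applied forces, so A_x = 0.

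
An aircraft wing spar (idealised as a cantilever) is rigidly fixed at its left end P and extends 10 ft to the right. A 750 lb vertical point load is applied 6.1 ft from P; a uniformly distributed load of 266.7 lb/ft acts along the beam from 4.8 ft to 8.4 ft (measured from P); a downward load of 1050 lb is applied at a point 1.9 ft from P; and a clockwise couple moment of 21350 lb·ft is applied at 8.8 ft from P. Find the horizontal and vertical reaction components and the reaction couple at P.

Resultant of the distributed load: 266.7 × 3.6 = 960.12 lb at 6.6 ft from P.
ΣF_x = 0: P_x = 0.
ΣF_y = 0: P_y − 750 − 266.7·3.6 − 1050 = 0 → P_y = 2760 lb.
ΣM about P: M_P − 750·6.1 − (266.7·3.6)·6.6 − 1050·1.9 − 21350 = 0 → M_P = 34260 lb·ft.

P_x = 0, P_y = 2760 lb, M_P = 34260 lb·ft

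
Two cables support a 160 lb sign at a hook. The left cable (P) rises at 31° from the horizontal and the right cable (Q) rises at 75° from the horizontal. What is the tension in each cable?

ΣF_x = 0: −T_P·cos31° + T_Q·cos75° = 0 → T_Q = 3.31184·T_P.
ΣF_y = 0: T_P·sin31° + T_Q·sin75° = 160.
Substitute: T_P·(0.515038 + 3.31184·0.965926) = 160 → T_P = 43.0799 ≈ 43.08 lb.
Then T_Q = 3.31184 × 43.0799 = 142.7 lb.

T_P = 43.08 lb, T_Q = 142.7 lb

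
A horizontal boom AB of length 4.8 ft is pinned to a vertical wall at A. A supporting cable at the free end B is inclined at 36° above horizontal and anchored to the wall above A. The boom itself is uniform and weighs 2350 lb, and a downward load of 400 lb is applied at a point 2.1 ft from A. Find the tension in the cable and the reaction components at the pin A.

T = 2297 lb, A_x = 1858 lb, A_y = 1400 lb

ΣM about A: T·sin36°·4.8 − 2350·2.4 − 400·2.1 = 0 → T = 6480/(4.8·0.587785) = 2296.76 ≈ 2297 lb.
ΣF_x = 0: A_x − T·cos36° = 0 → A_x = 2296.76 × 0.809017 = 1858 lb.
ΣF_y = 0: A_y + T·sin36° − 2350 − 400 = 0 → A_y = 2750 − 2296.76 × 0.587785 = 1400 lb.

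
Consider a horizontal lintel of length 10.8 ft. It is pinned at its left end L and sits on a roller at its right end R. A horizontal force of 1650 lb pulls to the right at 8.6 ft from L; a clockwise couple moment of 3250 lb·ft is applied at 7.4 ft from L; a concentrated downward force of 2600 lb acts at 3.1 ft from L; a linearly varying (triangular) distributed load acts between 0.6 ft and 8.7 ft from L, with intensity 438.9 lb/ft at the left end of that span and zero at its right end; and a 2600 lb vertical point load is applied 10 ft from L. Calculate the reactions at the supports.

Resultant of the triangular load: ½ × 438.9 × 8.1 = 1777.545 lb, acting at 3.3 ft from L (one-third of the span from the peak).
Moments about L: R_y·10.8 − 3250 − 2600·3.1 − (½·438.9·8.1)·3.3 − 2600·10 = 0 → R_y = 43175.8985/10.8 = 3997.77 ≈ 3998 lb.
ΣF_y = 0: L_y + 3997.77 − 2600 − ½·438.9·8.1 − 2600 = 0 → L_y = 2980 lb.
ΣF_x = 0: L_x + 1650 = 0 → L_x = -1650 lb.

L_x = -1650 lb, L_y = 2980 lb, R_y = 3998 lb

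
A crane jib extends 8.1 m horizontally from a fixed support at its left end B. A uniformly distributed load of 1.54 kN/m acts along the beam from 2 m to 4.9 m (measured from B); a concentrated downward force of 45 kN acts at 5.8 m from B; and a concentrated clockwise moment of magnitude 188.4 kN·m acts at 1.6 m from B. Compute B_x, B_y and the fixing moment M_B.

Resultant of the distributed load: 1.54 × 2.9 = 4.466 kN at 3.45 m from B.
ΣF_x = 0: B_x = 0.
ΣF_y = 0: B_y − 1.54·2.9 − 45 = 0 → B_y = 49.47 kN.
ΣM about B: M_B − (1.54·2.9)·3.45 − 45·5.8 − 188.4 = 0 → M_B = 464.8 kN·m.

B_x = 0, B_y = 49.47 kN, M_B = 464.8 kN·m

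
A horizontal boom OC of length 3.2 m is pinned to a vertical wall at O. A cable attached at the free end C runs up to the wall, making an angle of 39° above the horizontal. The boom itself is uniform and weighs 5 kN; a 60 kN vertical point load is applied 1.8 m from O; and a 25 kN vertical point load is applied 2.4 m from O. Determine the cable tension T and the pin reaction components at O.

ΣM about O: T·sin39°·3.2 − 5·1.6 − 60·1.8 − 25·2.4 = 0 → T = 176/(3.2·0.62932) = 87.3959 ≈ 87.40 kN.
ΣF_x = 0: O_x − T·cos39° = 0 → O_x = 87.3959 × 0.777146 = 67.92 kN.
ΣF_y = 0: O_y + T·sin39° − 5 − 60 − 25 = 0 → O_y = 90 − 87.3959 × 0.62932 = 35.00 kN.

T = 87.40 kN, O_x = 67.92 kN, O_y = 35.00 kN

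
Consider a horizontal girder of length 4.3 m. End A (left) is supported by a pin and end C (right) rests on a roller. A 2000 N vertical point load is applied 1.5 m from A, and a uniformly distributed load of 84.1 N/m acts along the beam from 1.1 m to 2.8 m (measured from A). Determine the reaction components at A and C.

Resultant of the distributed load: 84.1 × 1.7 = 142.97 N at 1.95 m from A.
Moments about A: C_y·4.3 − 2000·1.5 − (84.1·1.7)·1.95 = 0 → C_y = 3278.7915/4.3 = 762.51 ≈ 762.5 N.
ΣF_y = 0: A_y + 762.51 − 2000 − 84.1·1.7 = 0 → A_y = 1380 N.
ΣF_x = 0: no horizontal applied forces, so A_x = 0.

A_x = 0, A_y = 1380 N, C_y = 762.5 N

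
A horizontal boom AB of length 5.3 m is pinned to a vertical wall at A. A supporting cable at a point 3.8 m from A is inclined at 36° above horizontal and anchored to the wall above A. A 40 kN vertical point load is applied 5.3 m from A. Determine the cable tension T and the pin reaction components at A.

ΣM about A: T·sin36°·3.8 − 40·5.3 = 0 → T = 212/(3.8·0.587785) = 94.9148 ≈ 94.91 kN.
ΣF_x = 0: A_x − T·cos36° = 0 → A_x = 94.9148 × 0.809017 = 76.79 kN.
ΣF_y = 0: A_y + T·sin36° − 40 = 0 → A_y = 40 − 94.9148 × 0.587785 = -15.79 kN.

T = 94.91 kN, A_x = 76.79 kN, A_y = -15.79 kN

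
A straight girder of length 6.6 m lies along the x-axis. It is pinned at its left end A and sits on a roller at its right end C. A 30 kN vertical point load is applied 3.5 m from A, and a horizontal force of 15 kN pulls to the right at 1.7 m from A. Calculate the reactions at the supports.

ΣM about A: C_y·6.6 − 30·3.5 = 0 → C_y = 105/6.6 = 15.9091 ≈ 15.91 kN.
ΣF_y = 0: A_y + 15.9091 − 30 = 0 → A_y = 14.09 kN.
ΣF_x = 0: A_x + 15 = 0 → A_x = -15.00 kN.

A_x = -15.00 kN, A_y = 14.09 kN, C_y = 15.91 kN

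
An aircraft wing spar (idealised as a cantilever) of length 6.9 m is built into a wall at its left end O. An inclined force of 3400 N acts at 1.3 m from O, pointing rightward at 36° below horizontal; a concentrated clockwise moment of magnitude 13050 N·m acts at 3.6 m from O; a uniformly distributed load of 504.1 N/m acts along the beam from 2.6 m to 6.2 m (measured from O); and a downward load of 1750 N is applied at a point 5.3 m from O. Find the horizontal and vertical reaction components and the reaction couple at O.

Resultant of the distributed load: 504.1 × 3.6 = 1814.76 N at 4.4 m from O.
ΣF_x = 0: O_x + 3400·cos36° = 0 → O_x = -2751 N.
ΣF_y = 0: O_y − 3400·sin36° − 504.1·3.6 − 1750 = 0 → O_y = 5563 N.
ΣM about O: M_O − 3400·sin36°·1.3 − 13050 − (504.1·3.6)·4.4 − 1750·5.3 = 0 → M_O = 32910 N·m.

O_x = -2751 N, O_y = 5563 N, M_O = 32910 N·m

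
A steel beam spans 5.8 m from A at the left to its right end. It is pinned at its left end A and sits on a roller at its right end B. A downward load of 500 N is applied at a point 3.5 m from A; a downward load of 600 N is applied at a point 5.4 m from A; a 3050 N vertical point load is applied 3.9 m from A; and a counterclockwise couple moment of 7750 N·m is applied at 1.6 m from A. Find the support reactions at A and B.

A_x = 0, A_y = 2575 N, B_y = 1575 N

Moments about A: B_y·5.8 − 500·3.5 − 600·5.4 − 3050·3.9 + 7750 = 0 → B_y = 9135/5.8 = 1575 N.
ΣF_y = 0: A_y + 1575 − 500 − 600 − 3050 = 0 → A_y = 2575 N.
ΣF_x = 0: no horizontal applied forces, so A_x = 0.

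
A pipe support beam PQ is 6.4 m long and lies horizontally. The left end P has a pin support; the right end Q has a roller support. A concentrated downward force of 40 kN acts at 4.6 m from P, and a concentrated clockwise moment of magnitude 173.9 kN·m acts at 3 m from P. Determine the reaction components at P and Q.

Moments about P: Q_y·6.4 − 40·4.6 − 173.9 = 0 → Q_y = 357.9/6.4 = 55.9219 ≈ 55.92 kN.
ΣF_y = 0: P_y + 55.9219 − 40 = 0 → P_y = -15.92 kN.
ΣF_x = 0: no horizontal applied forces, so P_x = 0.

P_x = 0, P_y = -15.92 kN, Q_y = 55.92 kN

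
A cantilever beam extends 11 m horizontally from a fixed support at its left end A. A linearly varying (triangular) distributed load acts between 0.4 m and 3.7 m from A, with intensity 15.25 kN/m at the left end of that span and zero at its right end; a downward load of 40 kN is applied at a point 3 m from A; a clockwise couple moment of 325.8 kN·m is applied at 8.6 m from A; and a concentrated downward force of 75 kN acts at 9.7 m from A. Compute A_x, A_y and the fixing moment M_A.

Resultant of the triangular load: ½ × 15.25 × 3.3 = 25.1625 kN, acting at 1.5 m from A (one-third of the span from the peak).
ΣF_x = 0: A_x = 0.
ΣF_y = 0: A_y − ½·15.25·3.3 − 40 − 75 = 0 → A_y = 140.2 kN.
ΣM about A: M_A − (½·15.25·3.3)·1.5 − 40·3 − 325.8 − 75·9.7 = 0 → M_A = 1211 kN·m.

A_x = 0, A_y = 140.2 kN, M_A = 1211 kN·m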